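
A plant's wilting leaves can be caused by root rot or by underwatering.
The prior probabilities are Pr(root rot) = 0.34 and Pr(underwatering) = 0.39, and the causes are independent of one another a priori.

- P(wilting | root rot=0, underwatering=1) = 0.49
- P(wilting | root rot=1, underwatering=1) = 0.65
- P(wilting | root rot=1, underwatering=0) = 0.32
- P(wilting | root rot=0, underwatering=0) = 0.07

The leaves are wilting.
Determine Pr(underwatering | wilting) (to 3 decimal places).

P(wilting) = 0.07*0.66*0.61 + 0.49*0.66*0.39 + 0.32*0.34*0.61 + 0.65*0.34*0.39 = 0.028182 + 0.126126 + 0.066368 + 0.086190 = 0.306866
Of this, 0.212316 comes from 0.126126 + 0.086190 (the underwatering=true cases).
Hence the posterior is 0.212316/0.306866 ≈ 0.692.

Pr(underwatering | wilting) ≈ 0.692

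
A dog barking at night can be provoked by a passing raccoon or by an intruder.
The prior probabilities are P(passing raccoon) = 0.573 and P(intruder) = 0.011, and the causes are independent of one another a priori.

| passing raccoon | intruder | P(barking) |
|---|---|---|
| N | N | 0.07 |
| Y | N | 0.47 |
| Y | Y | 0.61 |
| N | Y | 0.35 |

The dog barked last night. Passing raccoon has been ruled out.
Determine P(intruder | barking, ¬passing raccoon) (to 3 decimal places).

P(intruder | barking, ¬passing raccoon) ≈ 0.053

For the numerator, keep only intruder=true terms: 0.35×0.011 = 0.003850
Normalizer over all consistent configurations: 0.07×0.989 + 0.35×0.011 = 0.073080
P(intruder | barking, ¬passing raccoon) = 0.003850/0.073080 ≈ 0.053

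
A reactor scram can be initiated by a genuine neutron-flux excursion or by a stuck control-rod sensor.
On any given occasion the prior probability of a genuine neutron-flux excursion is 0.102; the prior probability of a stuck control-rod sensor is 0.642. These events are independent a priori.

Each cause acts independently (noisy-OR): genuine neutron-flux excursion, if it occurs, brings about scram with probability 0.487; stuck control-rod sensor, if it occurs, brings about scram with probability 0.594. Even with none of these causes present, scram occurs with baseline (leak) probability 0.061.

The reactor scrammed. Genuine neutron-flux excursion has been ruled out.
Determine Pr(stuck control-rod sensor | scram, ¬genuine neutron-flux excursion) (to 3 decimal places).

Under noisy-OR, P(scram | causes) = 1 − (1−0.061)·∏(1−qᵢ) over the active causes.
Numerator (weight on configurations with stuck control-rod sensor): 0.618766·0.642 = 0.397248
Denominator P(scram | ¬genuine neutron-flux excursion): 0.061·0.358 + 0.618766·0.642 = 0.419086
P(stuck control-rod sensor | scram, ¬genuine neutron-flux excursion) = 0.397248/0.419086 ≈ 0.948

Pr(stuck control-rod sensor | scram, ¬genuine neutron-flux excursion) ≈ 0.948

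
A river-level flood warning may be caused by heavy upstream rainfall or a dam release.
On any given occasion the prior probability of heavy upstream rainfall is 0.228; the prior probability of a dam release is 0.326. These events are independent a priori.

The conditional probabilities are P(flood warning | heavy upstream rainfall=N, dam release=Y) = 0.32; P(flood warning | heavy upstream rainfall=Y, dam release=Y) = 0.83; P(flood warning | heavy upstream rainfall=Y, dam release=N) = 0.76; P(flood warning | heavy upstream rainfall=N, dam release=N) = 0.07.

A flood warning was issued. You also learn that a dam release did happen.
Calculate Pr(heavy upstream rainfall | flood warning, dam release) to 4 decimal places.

Pr(heavy upstream rainfall | flood warning, dam release) ≈ 0.4338

P(flood warning | dam release) = 0.32×0.772 + 0.83×0.228 = 0.247040 + 0.189240 = 0.436280
The heavy upstream rainfall-present share is 0.83×0.228 = 0.189240.
Hence the posterior is 0.189240/0.436280 ≈ 0.4338.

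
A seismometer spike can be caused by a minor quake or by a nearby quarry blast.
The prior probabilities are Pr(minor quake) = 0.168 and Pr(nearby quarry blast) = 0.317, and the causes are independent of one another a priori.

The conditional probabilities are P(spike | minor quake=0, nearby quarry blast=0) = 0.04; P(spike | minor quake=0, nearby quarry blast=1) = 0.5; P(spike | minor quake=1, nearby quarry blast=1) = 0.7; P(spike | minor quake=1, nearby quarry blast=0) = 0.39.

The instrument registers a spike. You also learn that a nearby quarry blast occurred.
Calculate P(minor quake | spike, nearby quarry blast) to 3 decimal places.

P(minor quake | spike, nearby quarry blast) ≈ 0.220

Sum P(spike|·) weighted by the priors over both values of minor quake:
  P(spike | nearby quarry blast) = 0.5*0.832 + 0.7*0.168
        = 0.416000 + 0.117600 = 0.533600
Configurations with minor quake contribute 0.117600, so
  P(minor quake | spike, nearby quarry blast) = 0.117600 / 0.533600 ≈ 0.220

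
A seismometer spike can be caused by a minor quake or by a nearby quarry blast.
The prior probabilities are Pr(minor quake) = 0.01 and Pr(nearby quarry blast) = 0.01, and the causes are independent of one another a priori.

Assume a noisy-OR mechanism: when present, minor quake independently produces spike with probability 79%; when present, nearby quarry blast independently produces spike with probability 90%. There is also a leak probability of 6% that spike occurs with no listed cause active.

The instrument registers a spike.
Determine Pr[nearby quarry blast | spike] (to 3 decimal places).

Pr[nearby quarry blast | spike] ≈ 0.120

Under noisy-OR, P(spike | causes) = 1 − (1−0.06)·∏(1−qᵢ) over the active causes.
Sum P(spike|·) weighted by the priors over the 4 (minor quake, nearby quarry blast) configurations:
  P(spike) = 0.06·0.99·0.99 + 0.906·0.99·0.01 + 0.8026·0.01·0.99 + 0.98026·0.01·0.01
        = 0.058806 + 0.008969 + 0.007946 + 0.000098 = 0.075819
Keeping only the nearby quarry blast-present terms gives 0.009067, so
  P(nearby quarry blast | spike) = 0.009067 / 0.075819 ≈ 0.120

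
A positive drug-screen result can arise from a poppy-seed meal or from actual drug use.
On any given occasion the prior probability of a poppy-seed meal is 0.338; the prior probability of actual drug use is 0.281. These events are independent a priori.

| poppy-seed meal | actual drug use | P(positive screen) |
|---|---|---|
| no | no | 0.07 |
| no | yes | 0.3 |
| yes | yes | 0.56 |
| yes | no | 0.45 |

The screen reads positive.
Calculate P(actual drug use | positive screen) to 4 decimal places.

P(positive screen) = 0.07*0.662*0.719 + 0.3*0.662*0.281 + 0.45*0.338*0.719 + 0.56*0.338*0.281 = 0.033318 + 0.055807 + 0.109360 + 0.053188 = 0.251673
The actual drug use-present share is 0.055807 + 0.053188 = 0.108995.
P(actual drug use | positive screen) = 0.108995 / 0.251673 ≈ 0.4331

P(actual drug use | positive screen) ≈ 0.4331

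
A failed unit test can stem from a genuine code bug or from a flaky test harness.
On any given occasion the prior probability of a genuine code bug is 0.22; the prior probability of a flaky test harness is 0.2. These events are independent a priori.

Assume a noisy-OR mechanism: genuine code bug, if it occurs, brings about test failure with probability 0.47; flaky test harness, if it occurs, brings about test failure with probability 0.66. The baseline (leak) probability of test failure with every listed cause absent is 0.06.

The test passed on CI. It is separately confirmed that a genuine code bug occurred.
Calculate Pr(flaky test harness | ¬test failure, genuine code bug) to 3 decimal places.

Under noisy-OR, P(test failure | causes) = 1 − (1−0.06)·∏(1−qᵢ) over the active causes.
P(¬test failure | genuine code bug) = 0.4982*0.8 + 0.169388*0.2 = 0.398560 + 0.033878 = 0.432438
Restricting to configurations with flaky test harness present: 0.169388*0.2 = 0.033878.
So P(flaky test harness | ¬test failure, genuine code bug) = 0.033878/0.432438 ≈ 0.078.

Pr(flaky test harness | ¬test failure, genuine code bug) ≈ 0.078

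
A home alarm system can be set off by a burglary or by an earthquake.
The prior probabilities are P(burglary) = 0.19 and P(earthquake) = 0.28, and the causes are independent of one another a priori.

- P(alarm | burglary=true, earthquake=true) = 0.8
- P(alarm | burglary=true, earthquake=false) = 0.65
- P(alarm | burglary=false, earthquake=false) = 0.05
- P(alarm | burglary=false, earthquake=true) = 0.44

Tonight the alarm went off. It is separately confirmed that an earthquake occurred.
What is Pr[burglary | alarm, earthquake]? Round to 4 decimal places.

P(alarm | earthquake) = 0.44·0.81 + 0.8·0.19 = 0.356400 + 0.152000 = 0.508400
Of this, 0.152000 comes from 0.8·0.19 (the burglary=true cases).
P(burglary | alarm, earthquake) = 0.152000 / 0.508400 ≈ 0.2990

Pr[burglary | alarm, earthquake] ≈ 0.2990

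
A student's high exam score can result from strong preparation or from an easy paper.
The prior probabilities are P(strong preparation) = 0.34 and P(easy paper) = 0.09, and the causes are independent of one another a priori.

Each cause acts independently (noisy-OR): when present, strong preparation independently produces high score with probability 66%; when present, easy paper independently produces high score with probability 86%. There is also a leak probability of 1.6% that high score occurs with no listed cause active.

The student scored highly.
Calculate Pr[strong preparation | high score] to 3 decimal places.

Under noisy-OR, P(high score | causes) = 1 − (1−0.016)·∏(1−qᵢ) over the active causes.
Enumerate the 4 (strong preparation, easy paper) configurations and weight by the priors:
  P(high score) = 0.016·0.66·0.91 + 0.86224·0.66·0.09 + 0.66544·0.34·0.91 + 0.953162·0.34·0.09
        = 0.009610 + 0.051217 + 0.205887 + 0.029167 = 0.295881
The terms with strong preparation present sum to 0.235054, so
  P(strong preparation | high score) = 0.235054 / 0.295881 ≈ 0.794

Pr[strong preparation | high score] ≈ 0.794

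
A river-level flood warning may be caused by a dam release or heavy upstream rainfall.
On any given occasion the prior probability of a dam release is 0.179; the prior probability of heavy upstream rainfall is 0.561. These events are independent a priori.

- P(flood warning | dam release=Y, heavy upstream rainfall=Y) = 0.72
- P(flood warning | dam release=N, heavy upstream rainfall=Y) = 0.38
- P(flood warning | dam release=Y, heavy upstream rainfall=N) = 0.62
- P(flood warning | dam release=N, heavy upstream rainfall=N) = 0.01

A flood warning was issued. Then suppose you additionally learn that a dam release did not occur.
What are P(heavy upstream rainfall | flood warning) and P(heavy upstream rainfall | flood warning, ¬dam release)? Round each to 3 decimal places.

Numerator (weight on configurations with heavy upstream rainfall): 0.175021 + 0.072302 = 0.247323
Denominator P(flood warning): 0.01·0.821·0.439 + 0.38·0.821·0.561 + 0.62·0.179·0.439 + 0.72·0.179·0.561 = 0.299647
Posterior = 0.247323 / 0.299647 ≈ 0.825

With the extra evidence:
Numerator (weight on configurations with heavy upstream rainfall): 0.38·0.561 = 0.213180
Normalizer over all consistent configurations: 0.01·0.439 + 0.38·0.561 = 0.217570
P(heavy upstream rainfall | flood warning, ¬dam release) = 0.213180/0.217570 ≈ 0.980
With dam release excluded, heavy upstream rainfall must carry more of the explanatory weight for the flood warning.

P(heavy upstream rainfall | flood warning) ≈ 0.825; P(heavy upstream rainfall | flood warning, ¬dam release) ≈ 0.980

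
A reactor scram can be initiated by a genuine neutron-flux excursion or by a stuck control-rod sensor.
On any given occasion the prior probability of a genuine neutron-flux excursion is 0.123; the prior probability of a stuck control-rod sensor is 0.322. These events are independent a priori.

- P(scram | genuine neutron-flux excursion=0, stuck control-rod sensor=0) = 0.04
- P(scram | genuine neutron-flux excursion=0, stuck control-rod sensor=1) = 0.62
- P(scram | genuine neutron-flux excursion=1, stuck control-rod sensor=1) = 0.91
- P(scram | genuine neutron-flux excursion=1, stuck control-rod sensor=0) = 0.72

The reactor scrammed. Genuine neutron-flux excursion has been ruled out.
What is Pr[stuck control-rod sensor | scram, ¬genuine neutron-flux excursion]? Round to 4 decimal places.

Enumerate both values of stuck control-rod sensor and weight by the priors:
  P(scram | ¬genuine neutron-flux excursion) = 0.04*0.678 + 0.62*0.322
        = 0.027120 + 0.199640 = 0.226760
Keeping only the stuck control-rod sensor-present terms gives 0.199640, so
  P(stuck control-rod sensor | scram, ¬genuine neutron-flux excursion) = 0.199640 / 0.226760 ≈ 0.8804

Pr[stuck control-rod sensor | scram, ¬genuine neutron-flux excursion] ≈ 0.8804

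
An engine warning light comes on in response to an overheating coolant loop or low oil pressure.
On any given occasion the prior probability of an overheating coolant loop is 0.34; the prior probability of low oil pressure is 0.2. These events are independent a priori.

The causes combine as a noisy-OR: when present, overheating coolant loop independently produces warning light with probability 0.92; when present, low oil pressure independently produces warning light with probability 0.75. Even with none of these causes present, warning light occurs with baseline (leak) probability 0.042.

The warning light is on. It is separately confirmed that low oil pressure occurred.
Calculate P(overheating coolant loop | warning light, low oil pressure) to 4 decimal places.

Under noisy-OR, P(warning light | causes) = 1 − (1−0.042)·∏(1−qᵢ) over the active causes.
For the numerator, keep only overheating coolant loop=true terms: 0.98084×0.34 = 0.333486
Denominator P(warning light | low oil pressure): 0.7605×0.66 + 0.98084×0.34 = 0.835416
P(overheating coolant loop | warning light, low oil pressure) = 0.333486/0.835416 ≈ 0.3992

P(overheating coolant loop | warning light, low oil pressure) ≈ 0.3992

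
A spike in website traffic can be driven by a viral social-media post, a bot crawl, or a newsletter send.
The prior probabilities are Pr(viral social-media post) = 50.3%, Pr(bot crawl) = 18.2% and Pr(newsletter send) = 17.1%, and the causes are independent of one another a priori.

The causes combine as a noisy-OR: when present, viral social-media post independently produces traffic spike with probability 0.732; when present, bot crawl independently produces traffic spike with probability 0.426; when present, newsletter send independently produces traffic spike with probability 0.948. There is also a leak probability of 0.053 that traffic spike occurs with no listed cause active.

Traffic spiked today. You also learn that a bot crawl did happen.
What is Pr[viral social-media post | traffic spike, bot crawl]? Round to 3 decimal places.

Pr[viral social-media post | traffic spike, bot crawl] ≈ 0.620

Under noisy-OR, P(traffic spike | causes) = 1 − (1−0.053)·∏(1−qᵢ) over the active causes.
P(traffic spike | bot crawl) = 0.456422·0.497·0.829 + 0.971734·0.497·0.171 + 0.854321·0.503·0.829 + 0.992425·0.503·0.171 = 0.188052 + 0.082585 + 0.356241 + 0.085361 = 0.712239
Of this, 0.441602 comes from 0.356241 + 0.085361 (the viral social-media post=true cases).
Hence the posterior is 0.441602/0.712239 ≈ 0.620.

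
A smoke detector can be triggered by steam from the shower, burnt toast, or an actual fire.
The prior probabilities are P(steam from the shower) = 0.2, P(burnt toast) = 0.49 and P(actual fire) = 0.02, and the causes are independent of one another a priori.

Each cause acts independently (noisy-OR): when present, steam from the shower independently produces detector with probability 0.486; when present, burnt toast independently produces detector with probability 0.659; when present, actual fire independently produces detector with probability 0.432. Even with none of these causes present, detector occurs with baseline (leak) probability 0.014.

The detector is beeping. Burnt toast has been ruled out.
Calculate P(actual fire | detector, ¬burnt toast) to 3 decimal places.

Under noisy-OR, P(detector | causes) = 1 − (1−0.014)·∏(1−qᵢ) over the active causes.
By total probability over the 4 (steam from the shower, actual fire) configurations:
  P(detector | ¬burnt toast) = 0.014×0.8×0.98 + 0.439952×0.8×0.02 + 0.493196×0.2×0.98 + 0.712135×0.2×0.02
        = 0.010976 + 0.007039 + 0.096666 + 0.002849 = 0.117530
The terms with actual fire present sum to 0.009888, so
  P(actual fire | detector, ¬burnt toast) = 0.009888 / 0.117530 ≈ 0.084

P(actual fire | detector, ¬burnt toast) ≈ 0.084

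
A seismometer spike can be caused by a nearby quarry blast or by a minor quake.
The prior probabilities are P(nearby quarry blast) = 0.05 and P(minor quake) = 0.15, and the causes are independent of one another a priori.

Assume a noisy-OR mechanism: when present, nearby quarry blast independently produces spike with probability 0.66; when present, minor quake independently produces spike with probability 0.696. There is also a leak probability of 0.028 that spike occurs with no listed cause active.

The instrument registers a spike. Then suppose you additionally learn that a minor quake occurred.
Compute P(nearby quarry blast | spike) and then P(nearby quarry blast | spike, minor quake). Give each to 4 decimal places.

P(nearby quarry blast | spike) ≈ 0.2225; P(nearby quarry blast | spike, minor quake) ≈ 0.0630

Under noisy-OR, P(spike | causes) = 1 − (1−0.028)·∏(1−qᵢ) over the active causes.
Sum P(spike|·) weighted by the priors over the 4 (nearby quarry blast, minor quake) configurations:
  P(spike) = 0.028*0.95*0.85 + 0.704512*0.95*0.15 + 0.66952*0.05*0.85 + 0.899534*0.05*0.15
        = 0.022610 + 0.100393 + 0.028455 + 0.006747 = 0.158205
Configurations with nearby quarry blast contribute 0.035202, so
  P(nearby quarry blast | spike) = 0.035202 / 0.158205 ≈ 0.2225

Now also conditioning on minor quake=true:
Enumerate both values of nearby quarry blast and weight by the priors:
  P(spike | minor quake) = 0.704512*0.95 + 0.899534*0.05
        = 0.669286 + 0.044977 = 0.714263
Configurations with nearby quarry blast contribute 0.044977, so
  P(nearby quarry blast | spike, minor quake) = 0.044977 / 0.714263 ≈ 0.0630
Conditioning on minor quake lowers the posterior on nearby quarry blast: the classic explaining-away effect in a common-effect structure.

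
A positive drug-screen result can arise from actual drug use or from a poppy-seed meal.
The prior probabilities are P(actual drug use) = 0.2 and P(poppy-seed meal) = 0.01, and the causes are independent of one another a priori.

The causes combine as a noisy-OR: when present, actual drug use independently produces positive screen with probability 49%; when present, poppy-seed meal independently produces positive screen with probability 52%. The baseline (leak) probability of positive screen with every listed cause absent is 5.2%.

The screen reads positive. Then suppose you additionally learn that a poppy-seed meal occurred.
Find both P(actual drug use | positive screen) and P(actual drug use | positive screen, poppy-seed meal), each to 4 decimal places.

Under noisy-OR, P(positive screen | causes) = 1 − (1−0.052)·∏(1−qᵢ) over the active causes.
Weight on actual drug use=true, given the evidence: 0.102271 + 0.001536 = 0.103807
The normalizing constant is 0.052×0.8×0.99 + 0.54496×0.8×0.01 + 0.51652×0.2×0.99 + 0.76793×0.2×0.01 = 0.149351
Posterior = 0.103807 / 0.149351 ≈ 0.6951

With the extra evidence:
Weight on actual drug use=true, given the evidence: 0.76793×0.2 = 0.153586
The normalizing constant is 0.54496×0.8 + 0.76793×0.2 = 0.589554
P(actual drug use | positive screen, poppy-seed meal) = 0.153586/0.589554 ≈ 0.2605
The drop from 0.6951 to 0.2605 is the explaining-away (discounting) effect.

P(actual drug use | positive screen) ≈ 0.6951; P(actual drug use | positive screen, poppy-seed meal) ≈ 0.2605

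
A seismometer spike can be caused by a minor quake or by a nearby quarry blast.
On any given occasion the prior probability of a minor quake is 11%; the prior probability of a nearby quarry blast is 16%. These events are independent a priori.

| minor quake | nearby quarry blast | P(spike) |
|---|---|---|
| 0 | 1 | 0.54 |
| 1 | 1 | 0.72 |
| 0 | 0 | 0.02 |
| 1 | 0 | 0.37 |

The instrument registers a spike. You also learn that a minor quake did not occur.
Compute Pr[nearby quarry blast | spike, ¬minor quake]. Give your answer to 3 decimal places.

Pr[nearby quarry blast | spike, ¬minor quake] ≈ 0.837

Enumerate both values of nearby quarry blast and weight by the priors:
  P(spike | ¬minor quake) = 0.02·0.84 + 0.54·0.16
        = 0.016800 + 0.086400 = 0.103200
Keeping only the nearby quarry blast-present terms gives 0.086400, so
  P(nearby quarry blast | spike, ¬minor quake) = 0.086400 / 0.103200 ≈ 0.837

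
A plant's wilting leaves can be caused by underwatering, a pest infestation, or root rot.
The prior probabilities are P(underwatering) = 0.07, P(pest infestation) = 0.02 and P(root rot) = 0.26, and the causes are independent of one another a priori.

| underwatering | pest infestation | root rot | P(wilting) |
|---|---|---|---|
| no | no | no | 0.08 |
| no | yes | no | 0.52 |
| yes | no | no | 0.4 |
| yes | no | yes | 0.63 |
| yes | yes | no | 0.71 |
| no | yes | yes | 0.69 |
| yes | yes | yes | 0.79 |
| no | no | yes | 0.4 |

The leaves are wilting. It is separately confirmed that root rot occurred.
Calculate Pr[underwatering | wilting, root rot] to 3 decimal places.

P(wilting | root rot) = 0.4·0.93·0.98 + 0.69·0.93·0.02 + 0.63·0.07·0.98 + 0.79·0.07·0.02 = 0.364560 + 0.012834 + 0.043218 + 0.001106 = 0.421718
Of this, 0.044324 comes from 0.043218 + 0.001106 (the underwatering=true cases).
Hence the posterior is 0.044324/0.421718 ≈ 0.105.

Pr[underwatering | wilting, root rot] ≈ 0.105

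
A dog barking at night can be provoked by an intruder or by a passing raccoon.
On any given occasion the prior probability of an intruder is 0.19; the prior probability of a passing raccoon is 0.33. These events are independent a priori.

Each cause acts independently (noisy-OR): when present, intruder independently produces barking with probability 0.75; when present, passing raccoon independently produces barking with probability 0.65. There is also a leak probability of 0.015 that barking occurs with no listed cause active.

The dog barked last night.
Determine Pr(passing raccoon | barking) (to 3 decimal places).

Under noisy-OR, P(barking | causes) = 1 − (1−0.015)·∏(1−qᵢ) over the active causes.
By total probability over the 4 (intruder, passing raccoon) configurations:
  P(barking) = 0.015·0.81·0.67 + 0.65525·0.81·0.33 + 0.75375·0.19·0.67 + 0.913813·0.19·0.33
        = 0.008141 + 0.175148 + 0.095952 + 0.057296 = 0.336537
The terms with passing raccoon present sum to 0.232444, so
  P(passing raccoon | barking) = 0.232444 / 0.336537 ≈ 0.691

Pr(passing raccoon | barking) ≈ 0.691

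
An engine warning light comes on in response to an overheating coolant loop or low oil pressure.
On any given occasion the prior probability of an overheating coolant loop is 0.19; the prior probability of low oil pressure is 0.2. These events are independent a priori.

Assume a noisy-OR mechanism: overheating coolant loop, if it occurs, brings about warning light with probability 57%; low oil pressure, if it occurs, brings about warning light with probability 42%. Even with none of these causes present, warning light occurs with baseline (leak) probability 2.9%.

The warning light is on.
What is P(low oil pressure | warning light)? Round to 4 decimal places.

Under noisy-OR, P(warning light | causes) = 1 − (1−0.029)·∏(1−qᵢ) over the active causes.
For the numerator, keep only low oil pressure=true terms: 0.070765 + 0.028798 = 0.099563
The normalizing constant is 0.029*0.81*0.8 + 0.43682*0.81*0.2 + 0.58247*0.19*0.8 + 0.757833*0.19*0.2 = 0.206890
P(low oil pressure | warning light) = 0.099563/0.206890 ≈ 0.4812

P(low oil pressure | warning light) ≈ 0.4812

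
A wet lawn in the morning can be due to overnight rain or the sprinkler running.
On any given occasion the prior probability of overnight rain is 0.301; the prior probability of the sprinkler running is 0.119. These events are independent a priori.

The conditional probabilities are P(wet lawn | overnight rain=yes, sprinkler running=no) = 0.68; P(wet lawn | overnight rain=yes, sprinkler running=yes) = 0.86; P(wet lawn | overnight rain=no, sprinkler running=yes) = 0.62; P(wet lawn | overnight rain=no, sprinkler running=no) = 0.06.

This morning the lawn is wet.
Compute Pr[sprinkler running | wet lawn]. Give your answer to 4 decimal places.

P(wet lawn) = 0.06*0.699*0.881 + 0.62*0.699*0.119 + 0.68*0.301*0.881 + 0.86*0.301*0.119 = 0.036949 + 0.051572 + 0.180323 + 0.030804 = 0.299648
Restricting to configurations with sprinkler running present: 0.051572 + 0.030804 = 0.082376.
Hence the posterior is 0.082376/0.299648 ≈ 0.2749.

Pr[sprinkler running | wet lawn] ≈ 0.2749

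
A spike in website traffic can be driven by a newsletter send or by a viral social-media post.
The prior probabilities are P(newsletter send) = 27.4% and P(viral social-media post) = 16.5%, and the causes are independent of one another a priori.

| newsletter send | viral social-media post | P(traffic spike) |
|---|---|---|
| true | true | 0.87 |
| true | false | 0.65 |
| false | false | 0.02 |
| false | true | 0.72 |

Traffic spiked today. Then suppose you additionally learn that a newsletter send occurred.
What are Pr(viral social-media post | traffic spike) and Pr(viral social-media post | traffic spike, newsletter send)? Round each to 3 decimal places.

Pr(viral social-media post | traffic spike) ≈ 0.438; Pr(viral social-media post | traffic spike, newsletter send) ≈ 0.209

Numerator (weight on configurations with viral social-media post): 0.086249 + 0.039333 = 0.125582
The normalizing constant is 0.02×0.726×0.835 + 0.72×0.726×0.165 + 0.65×0.274×0.835 + 0.87×0.274×0.165 = 0.286419
P(viral social-media post | traffic spike) = 0.125582/0.286419 ≈ 0.438

With the extra evidence:
P(traffic spike | newsletter send) = 0.65·0.835 + 0.87·0.165 = 0.542750 + 0.143550 = 0.686300
Restricting to configurations with viral social-media post present: 0.87·0.165 = 0.143550.
Hence the posterior is 0.143550/0.686300 ≈ 0.209.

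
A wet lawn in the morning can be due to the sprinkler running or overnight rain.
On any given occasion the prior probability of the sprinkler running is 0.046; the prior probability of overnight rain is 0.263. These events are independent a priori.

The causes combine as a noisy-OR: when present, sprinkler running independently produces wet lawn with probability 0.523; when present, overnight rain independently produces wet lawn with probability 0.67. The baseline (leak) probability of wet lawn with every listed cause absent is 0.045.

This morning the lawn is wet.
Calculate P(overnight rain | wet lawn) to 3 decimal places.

Under noisy-OR, P(wet lawn | causes) = 1 − (1−0.045)·∏(1−qᵢ) over the active causes.
P(wet lawn) = 0.045×0.954×0.737 + 0.68485×0.954×0.263 + 0.544465×0.046×0.737 + 0.849673×0.046×0.263 = 0.031639 + 0.171830 + 0.018458 + 0.010279 = 0.232206
Of this, 0.182109 comes from 0.171830 + 0.010279 (the overnight rain=true cases).
Hence the posterior is 0.182109/0.232206 ≈ 0.784.

P(overnight rain | wet lawn) ≈ 0.784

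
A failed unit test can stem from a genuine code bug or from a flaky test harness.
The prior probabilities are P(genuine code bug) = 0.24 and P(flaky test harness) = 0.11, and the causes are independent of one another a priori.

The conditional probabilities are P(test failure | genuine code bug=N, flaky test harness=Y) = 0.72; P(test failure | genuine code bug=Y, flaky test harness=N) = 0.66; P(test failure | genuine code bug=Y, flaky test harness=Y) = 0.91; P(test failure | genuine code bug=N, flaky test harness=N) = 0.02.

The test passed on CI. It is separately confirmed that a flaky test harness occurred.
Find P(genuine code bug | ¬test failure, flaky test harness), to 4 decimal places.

P(¬test failure | flaky test harness) = 0.28*0.76 + 0.09*0.24 = 0.212800 + 0.021600 = 0.234400
Of this, 0.021600 comes from 0.09*0.24 (the genuine code bug=true cases).
Hence the posterior is 0.021600/0.234400 ≈ 0.0922.

P(genuine code bug | ¬test failure, flaky test harness) ≈ 0.0922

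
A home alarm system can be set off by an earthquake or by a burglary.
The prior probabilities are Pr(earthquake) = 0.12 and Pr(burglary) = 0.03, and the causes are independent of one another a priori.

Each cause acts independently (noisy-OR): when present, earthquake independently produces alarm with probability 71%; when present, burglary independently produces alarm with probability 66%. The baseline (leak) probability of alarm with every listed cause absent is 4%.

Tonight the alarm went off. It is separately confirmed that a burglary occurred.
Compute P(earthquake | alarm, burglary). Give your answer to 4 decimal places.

Under noisy-OR, P(alarm | causes) = 1 − (1−0.04)·∏(1−qᵢ) over the active causes.
P(alarm | burglary) = 0.6736·0.88 + 0.905344·0.12 = 0.592768 + 0.108641 = 0.701409
The earthquake-present share is 0.905344·0.12 = 0.108641.
So P(earthquake | alarm, burglary) = 0.108641/0.701409 ≈ 0.1549.

P(earthquake | alarm, burglary) ≈ 0.1549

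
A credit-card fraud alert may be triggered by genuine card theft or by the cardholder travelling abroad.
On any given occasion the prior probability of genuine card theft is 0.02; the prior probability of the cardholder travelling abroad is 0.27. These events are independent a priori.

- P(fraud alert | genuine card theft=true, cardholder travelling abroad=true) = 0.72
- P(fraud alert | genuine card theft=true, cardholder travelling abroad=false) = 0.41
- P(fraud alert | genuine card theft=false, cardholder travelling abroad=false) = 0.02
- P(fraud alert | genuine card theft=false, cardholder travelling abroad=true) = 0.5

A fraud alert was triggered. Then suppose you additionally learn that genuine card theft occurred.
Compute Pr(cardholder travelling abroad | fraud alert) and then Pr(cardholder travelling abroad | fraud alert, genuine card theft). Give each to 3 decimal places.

Pr(cardholder travelling abroad | fraud alert) ≈ 0.870; Pr(cardholder travelling abroad | fraud alert, genuine card theft) ≈ 0.394

P(fraud alert) = 0.02*0.98*0.73 + 0.5*0.98*0.27 + 0.41*0.02*0.73 + 0.72*0.02*0.27 = 0.014308 + 0.132300 + 0.005986 + 0.003888 = 0.156482
The cardholder travelling abroad-present share is 0.132300 + 0.003888 = 0.136188.
Hence the posterior is 0.136188/0.156482 ≈ 0.870.

Now condition on the additional information:
Weight on cardholder travelling abroad=true, given the evidence: 0.72×0.27 = 0.194400
Denominator P(fraud alert | genuine card theft): 0.41×0.73 + 0.72×0.27 = 0.493700
Posterior = 0.194400 / 0.493700 ≈ 0.394
— genuine card theft explains away the evidence for cardholder travelling abroad.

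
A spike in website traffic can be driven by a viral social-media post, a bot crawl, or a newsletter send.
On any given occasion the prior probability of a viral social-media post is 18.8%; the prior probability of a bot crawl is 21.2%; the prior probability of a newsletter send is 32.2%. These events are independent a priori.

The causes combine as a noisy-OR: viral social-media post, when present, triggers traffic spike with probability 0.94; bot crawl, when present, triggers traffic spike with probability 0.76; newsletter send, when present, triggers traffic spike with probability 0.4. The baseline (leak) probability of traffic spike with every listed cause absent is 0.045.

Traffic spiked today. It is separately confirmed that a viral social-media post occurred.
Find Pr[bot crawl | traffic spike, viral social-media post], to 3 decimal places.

Pr[bot crawl | traffic spike, viral social-media post] ≈ 0.219

Under noisy-OR, P(traffic spike | causes) = 1 − (1−0.045)·∏(1−qᵢ) over the active causes.
Enumerate the 4 (bot crawl, newsletter send) configurations and weight by the priors:
  P(traffic spike | viral social-media post) = 0.9427×0.788×0.678 + 0.96562×0.788×0.322 + 0.986248×0.212×0.678 + 0.991749×0.212×0.322
        = 0.503651 + 0.245013 + 0.141759 + 0.067701 = 0.958124
Keeping only the bot crawl-present terms gives 0.209460, so
  P(bot crawl | traffic spike, viral social-media post) = 0.209460 / 0.958124 ≈ 0.219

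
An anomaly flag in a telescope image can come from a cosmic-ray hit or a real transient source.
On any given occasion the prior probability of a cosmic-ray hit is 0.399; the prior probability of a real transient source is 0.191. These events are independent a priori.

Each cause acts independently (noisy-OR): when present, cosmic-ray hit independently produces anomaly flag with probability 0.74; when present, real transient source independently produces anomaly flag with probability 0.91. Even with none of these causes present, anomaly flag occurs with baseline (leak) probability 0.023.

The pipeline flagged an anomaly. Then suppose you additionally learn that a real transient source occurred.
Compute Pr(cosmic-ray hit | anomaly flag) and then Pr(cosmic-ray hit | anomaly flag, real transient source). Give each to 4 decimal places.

Under noisy-OR, P(anomaly flag | causes) = 1 − (1−0.023)·∏(1−qᵢ) over the active causes.
Weight on cosmic-ray hit=true, given the evidence: 0.240796 + 0.074467 = 0.315263
The normalizing constant is 0.023·0.601·0.809 + 0.91207·0.601·0.191 + 0.74598·0.399·0.809 + 0.977138·0.399·0.191 = 0.431143
Posterior = 0.315263 / 0.431143 ≈ 0.7312

Now also conditioning on real transient source=true:
Numerator (weight on configurations with cosmic-ray hit): 0.977138·0.399 = 0.389878
The normalizing constant is 0.91207·0.601 + 0.977138·0.399 = 0.938032
Posterior = 0.389878 / 0.938032 ≈ 0.4156

Pr(cosmic-ray hit | anomaly flag) ≈ 0.7312; Pr(cosmic-ray hit | anomaly flag, real transient source) ≈ 0.4156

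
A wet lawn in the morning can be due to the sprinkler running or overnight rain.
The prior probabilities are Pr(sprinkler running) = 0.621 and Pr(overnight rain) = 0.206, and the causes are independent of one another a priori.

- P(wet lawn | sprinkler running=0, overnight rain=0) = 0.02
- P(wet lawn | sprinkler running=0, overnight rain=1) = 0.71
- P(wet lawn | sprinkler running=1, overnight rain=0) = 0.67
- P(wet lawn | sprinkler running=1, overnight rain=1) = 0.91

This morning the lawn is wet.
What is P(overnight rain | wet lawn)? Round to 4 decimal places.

Sum P(wet lawn|·) weighted by the priors over the 4 (sprinkler running, overnight rain) configurations:
  P(wet lawn) = 0.02*0.379*0.794 + 0.71*0.379*0.206 + 0.67*0.621*0.794 + 0.91*0.621*0.206
        = 0.006019 + 0.055433 + 0.330360 + 0.116413 = 0.508225
Keeping only the overnight rain-present terms gives 0.171846, so
  P(overnight rain | wet lawn) = 0.171846 / 0.508225 ≈ 0.3381

P(overnight rain | wet lawn) ≈ 0.3381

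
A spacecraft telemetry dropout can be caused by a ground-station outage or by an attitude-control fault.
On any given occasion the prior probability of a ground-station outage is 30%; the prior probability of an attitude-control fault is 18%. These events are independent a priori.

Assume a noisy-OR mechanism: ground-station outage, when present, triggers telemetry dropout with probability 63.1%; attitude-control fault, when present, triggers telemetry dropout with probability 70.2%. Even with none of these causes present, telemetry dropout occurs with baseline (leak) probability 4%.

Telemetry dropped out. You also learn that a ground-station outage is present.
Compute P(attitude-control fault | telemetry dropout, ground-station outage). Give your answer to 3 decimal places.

P(attitude-control fault | telemetry dropout, ground-station outage) ≈ 0.233

Under noisy-OR, P(telemetry dropout | causes) = 1 − (1−0.04)·∏(1−qᵢ) over the active causes.
Numerator (weight on configurations with attitude-control fault): 0.894436·0.18 = 0.160998
The normalizing constant is 0.64576·0.82 + 0.894436·0.18 = 0.690521
Posterior = 0.160998 / 0.690521 ≈ 0.233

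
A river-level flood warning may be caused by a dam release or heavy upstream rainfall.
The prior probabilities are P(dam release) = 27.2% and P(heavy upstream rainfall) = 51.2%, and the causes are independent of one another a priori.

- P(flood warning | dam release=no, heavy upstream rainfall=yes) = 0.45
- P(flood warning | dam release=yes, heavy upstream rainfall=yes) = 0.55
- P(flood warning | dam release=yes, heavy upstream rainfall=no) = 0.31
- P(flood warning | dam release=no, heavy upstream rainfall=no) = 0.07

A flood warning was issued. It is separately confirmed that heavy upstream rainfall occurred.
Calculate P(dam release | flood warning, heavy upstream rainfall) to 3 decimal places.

P(dam release | flood warning, heavy upstream rainfall) ≈ 0.313

P(flood warning | heavy upstream rainfall) = 0.45*0.728 + 0.55*0.272 = 0.327600 + 0.149600 = 0.477200
Of this, 0.149600 comes from 0.55*0.272 (the dam release=true cases).
So P(dam release | flood warning, heavy upstream rainfall) = 0.149600/0.477200 ≈ 0.313.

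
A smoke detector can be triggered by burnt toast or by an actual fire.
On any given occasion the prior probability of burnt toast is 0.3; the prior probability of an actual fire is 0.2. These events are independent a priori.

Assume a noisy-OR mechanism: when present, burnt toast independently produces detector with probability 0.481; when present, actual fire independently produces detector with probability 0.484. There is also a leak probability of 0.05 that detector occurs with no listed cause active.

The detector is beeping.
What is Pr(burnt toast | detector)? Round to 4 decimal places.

Pr(burnt toast | detector) ≈ 0.6261

Under noisy-OR, P(detector | causes) = 1 − (1−0.05)·∏(1−qᵢ) over the active causes.
Sum P(detector|·) weighted by the priors over the 4 (burnt toast, actual fire) configurations:
  P(detector) = 0.05·0.7·0.8 + 0.5098·0.7·0.2 + 0.50695·0.3·0.8 + 0.745586·0.3·0.2
        = 0.028000 + 0.071372 + 0.121668 + 0.044735 = 0.265775
Configurations with burnt toast contribute 0.166403, so
  P(burnt toast | detector) = 0.166403 / 0.265775 ≈ 0.6261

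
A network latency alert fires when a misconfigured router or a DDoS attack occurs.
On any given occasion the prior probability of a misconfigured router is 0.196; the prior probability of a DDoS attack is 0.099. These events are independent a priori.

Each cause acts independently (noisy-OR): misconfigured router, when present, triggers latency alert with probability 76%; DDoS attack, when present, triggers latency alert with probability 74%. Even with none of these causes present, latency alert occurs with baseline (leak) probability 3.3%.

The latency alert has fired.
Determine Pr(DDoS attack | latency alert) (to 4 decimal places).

Under noisy-OR, P(latency alert | causes) = 1 − (1−0.033)·∏(1−qᵢ) over the active causes.
Enumerate the 4 (misconfigured router, DDoS attack) configurations and weight by the priors:
  P(latency alert) = 0.033*0.804*0.901 + 0.74858*0.804*0.099 + 0.76792*0.196*0.901 + 0.939659*0.196*0.099
        = 0.023905 + 0.059584 + 0.135612 + 0.018233 = 0.237334
Configurations with DDoS attack contribute 0.077817, so
  P(DDoS attack | latency alert) = 0.077817 / 0.237334 ≈ 0.3279

Pr(DDoS attack | latency alert) ≈ 0.3279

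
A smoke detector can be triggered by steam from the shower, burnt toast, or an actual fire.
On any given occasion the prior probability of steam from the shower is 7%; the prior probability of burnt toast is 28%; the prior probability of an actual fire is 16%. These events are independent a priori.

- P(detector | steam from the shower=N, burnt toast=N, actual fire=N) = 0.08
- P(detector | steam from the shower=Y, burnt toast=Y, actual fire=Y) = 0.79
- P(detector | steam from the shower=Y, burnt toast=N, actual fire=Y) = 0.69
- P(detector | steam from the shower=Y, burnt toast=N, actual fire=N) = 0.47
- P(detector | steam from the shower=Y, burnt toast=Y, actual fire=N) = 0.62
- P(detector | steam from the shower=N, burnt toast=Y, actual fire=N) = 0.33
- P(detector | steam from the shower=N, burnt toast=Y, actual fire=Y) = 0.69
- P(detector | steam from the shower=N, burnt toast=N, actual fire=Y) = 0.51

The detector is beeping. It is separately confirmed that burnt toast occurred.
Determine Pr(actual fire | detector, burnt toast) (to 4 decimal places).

Pr(actual fire | detector, burnt toast) ≈ 0.2748

Sum P(detector|·) weighted by the priors over the 4 (steam from the shower, actual fire) configurations:
  P(detector | burnt toast) = 0.33*0.93*0.84 + 0.69*0.93*0.16 + 0.62*0.07*0.84 + 0.79*0.07*0.16
        = 0.257796 + 0.102672 + 0.036456 + 0.008848 = 0.405772
The terms with actual fire present sum to 0.111520, so
  P(actual fire | detector, burnt toast) = 0.111520 / 0.405772 ≈ 0.2748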